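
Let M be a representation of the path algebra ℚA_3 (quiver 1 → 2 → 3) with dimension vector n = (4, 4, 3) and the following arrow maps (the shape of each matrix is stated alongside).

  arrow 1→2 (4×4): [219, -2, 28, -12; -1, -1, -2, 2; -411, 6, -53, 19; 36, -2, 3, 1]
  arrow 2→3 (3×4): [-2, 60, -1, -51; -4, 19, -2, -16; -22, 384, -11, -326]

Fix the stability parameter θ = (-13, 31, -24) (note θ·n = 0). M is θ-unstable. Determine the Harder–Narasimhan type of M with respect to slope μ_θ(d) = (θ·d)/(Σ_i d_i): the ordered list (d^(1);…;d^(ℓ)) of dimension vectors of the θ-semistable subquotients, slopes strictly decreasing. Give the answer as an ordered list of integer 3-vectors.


Barcode: M ≅ I[1,2], I[1,3]^3. HN layers by μ_θ (3 steps, strictly decreasing):
  μ^(1)=31; μ^(2)=7/2; μ^(3)=-13

((0, 1, 0); (0, 3, 3); (4, 0, 0))


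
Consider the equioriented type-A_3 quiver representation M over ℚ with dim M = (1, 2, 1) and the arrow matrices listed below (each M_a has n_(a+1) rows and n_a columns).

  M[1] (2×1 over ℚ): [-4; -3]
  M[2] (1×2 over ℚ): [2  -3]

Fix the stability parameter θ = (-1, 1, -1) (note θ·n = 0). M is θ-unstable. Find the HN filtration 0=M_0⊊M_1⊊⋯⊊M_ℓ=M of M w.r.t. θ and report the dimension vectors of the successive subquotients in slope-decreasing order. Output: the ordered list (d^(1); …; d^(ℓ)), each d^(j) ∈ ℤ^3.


Barcode: M ≅ I[1,3], I[2,2]. HN layers by μ_θ (3 steps, strictly decreasing):
  μ^(1)=1; μ^(2)=0; μ^(3)=-1

((0, 1, 0); (0, 1, 1); (1, 0, 0))


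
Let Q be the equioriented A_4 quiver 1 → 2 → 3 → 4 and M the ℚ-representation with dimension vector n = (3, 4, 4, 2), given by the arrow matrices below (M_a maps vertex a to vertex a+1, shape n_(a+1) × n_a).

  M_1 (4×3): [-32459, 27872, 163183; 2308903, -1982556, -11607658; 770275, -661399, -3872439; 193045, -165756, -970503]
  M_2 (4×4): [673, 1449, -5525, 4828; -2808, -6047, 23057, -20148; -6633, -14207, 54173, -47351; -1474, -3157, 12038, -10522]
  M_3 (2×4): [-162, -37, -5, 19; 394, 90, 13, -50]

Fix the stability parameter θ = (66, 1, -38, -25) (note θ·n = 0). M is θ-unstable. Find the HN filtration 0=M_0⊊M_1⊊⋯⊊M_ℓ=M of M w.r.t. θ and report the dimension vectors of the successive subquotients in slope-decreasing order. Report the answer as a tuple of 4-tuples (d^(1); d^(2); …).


Interval decomposition of M: I[1,3], I[1,4]^2, I[2,3].
HN type (ℓ=3): μ^(1)=29/3; μ^(2)=1; μ^(3)=-37/2

((1, 1, 1, 0); (2, 2, 2, 2); (0, 1, 1, 0))


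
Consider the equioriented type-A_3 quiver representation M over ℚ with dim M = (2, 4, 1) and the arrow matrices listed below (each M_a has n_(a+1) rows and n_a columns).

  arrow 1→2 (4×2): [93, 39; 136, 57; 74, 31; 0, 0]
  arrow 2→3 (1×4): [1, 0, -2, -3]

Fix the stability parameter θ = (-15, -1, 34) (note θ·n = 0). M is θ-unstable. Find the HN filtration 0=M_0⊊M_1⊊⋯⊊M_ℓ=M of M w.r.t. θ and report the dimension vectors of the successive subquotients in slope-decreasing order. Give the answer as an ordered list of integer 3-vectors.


Via rank(M_{q-1}∘⋯∘M_p): M ≅ I[1,2], I[1,3], I[2,2]^2.
μ_θ-semistable layers: μ^(1)=34; μ^(2)=-1; μ^(3)=-15

((0, 0, 1); (0, 4, 0); (2, 0, 0))


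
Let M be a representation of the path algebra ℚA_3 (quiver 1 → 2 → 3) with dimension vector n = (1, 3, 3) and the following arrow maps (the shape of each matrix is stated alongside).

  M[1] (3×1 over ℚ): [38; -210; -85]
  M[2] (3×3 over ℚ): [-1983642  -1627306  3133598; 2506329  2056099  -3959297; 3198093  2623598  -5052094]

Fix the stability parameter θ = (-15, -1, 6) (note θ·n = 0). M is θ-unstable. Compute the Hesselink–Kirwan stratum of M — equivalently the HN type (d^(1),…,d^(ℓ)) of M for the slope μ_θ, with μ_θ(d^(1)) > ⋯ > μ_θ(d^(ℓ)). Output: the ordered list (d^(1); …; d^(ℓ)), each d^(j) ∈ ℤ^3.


Interval decomposition of M: I[1,3], I[2,2], I[2,3], I[3,3].
HN type (ℓ=3): μ^(1)=6; μ^(2)=-1; μ^(3)=-15

((0, 0, 3); (0, 3, 0); (1, 0, 0))


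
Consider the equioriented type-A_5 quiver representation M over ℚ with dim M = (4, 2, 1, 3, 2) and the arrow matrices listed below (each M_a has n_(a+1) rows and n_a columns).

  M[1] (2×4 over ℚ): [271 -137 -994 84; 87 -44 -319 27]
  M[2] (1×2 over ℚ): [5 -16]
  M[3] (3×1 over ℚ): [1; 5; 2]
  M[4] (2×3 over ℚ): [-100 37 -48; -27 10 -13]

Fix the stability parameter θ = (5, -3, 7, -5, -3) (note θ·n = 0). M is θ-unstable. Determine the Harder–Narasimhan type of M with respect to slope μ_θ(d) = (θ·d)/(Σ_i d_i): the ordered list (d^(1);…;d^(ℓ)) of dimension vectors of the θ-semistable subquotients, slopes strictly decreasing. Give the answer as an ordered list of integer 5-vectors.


Interval decomposition of M: I[1,1]^2, I[1,2], I[1,5], I[4,4], I[4,5].
HN type (ℓ=5): μ^(1)=5; μ^(2)=1; μ^(3)=1/5; μ^(4)=-3; μ^(5)=-5

((2, 0, 0, 0, 0); (1, 1, 0, 0, 0); (1, 1, 1, 1, 1); (0, 0, 0, 0, 1); (0, 0, 0, 2, 0))


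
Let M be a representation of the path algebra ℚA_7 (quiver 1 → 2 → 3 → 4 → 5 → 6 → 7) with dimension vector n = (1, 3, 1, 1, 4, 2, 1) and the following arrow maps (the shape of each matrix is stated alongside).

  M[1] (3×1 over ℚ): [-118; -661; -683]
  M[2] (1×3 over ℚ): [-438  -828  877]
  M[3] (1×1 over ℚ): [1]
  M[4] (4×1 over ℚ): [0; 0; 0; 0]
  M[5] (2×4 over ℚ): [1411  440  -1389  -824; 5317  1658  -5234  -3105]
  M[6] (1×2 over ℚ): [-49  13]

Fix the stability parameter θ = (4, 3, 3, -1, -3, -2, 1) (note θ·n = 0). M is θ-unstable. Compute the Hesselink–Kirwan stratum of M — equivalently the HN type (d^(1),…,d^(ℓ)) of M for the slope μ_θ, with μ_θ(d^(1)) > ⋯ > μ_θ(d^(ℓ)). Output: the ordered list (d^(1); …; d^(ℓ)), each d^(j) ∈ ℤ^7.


Barcode: M ≅ I[1,4], I[2,2]^2, I[5,5]^2, I[5,6], I[5,7]. HN layers by μ_θ (5 steps, strictly decreasing):
  μ^(1)=3; μ^(2)=9/4; μ^(3)=1; μ^(4)=-2; μ^(5)=-3

((0, 2, 0, 0, 0, 0, 0); (1, 1, 1, 1, 0, 0, 0); (0, 0, 0, 0, 0, 0, 1); (0, 0, 0, 0, 0, 2, 0); (0, 0, 0, 0, 4, 0, 0))


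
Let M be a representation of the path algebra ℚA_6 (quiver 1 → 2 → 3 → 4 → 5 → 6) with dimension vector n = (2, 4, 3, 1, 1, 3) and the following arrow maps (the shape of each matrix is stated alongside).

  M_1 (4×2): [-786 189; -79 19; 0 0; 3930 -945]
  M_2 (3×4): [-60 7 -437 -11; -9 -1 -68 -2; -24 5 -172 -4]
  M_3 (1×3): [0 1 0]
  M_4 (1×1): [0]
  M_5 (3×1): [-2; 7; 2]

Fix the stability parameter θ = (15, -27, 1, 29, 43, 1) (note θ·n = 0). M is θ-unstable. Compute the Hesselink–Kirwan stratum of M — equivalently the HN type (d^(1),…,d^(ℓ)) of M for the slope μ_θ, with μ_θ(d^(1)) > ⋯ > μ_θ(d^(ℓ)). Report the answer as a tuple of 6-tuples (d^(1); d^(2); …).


Barcode: M ≅ I[1,3], I[1,4], I[2,2], I[2,3], I[5,6], I[6,6]^2. HN layers by μ_θ (5 steps, strictly decreasing):
  μ^(1)=29; μ^(2)=22; μ^(3)=1; μ^(4)=-6; μ^(5)=-27

((0, 0, 0, 1, 0, 0); (0, 0, 0, 0, 1, 1); (0, 0, 3, 0, 0, 2); (2, 2, 0, 0, 0, 0); (0, 2, 0, 0, 0, 0))


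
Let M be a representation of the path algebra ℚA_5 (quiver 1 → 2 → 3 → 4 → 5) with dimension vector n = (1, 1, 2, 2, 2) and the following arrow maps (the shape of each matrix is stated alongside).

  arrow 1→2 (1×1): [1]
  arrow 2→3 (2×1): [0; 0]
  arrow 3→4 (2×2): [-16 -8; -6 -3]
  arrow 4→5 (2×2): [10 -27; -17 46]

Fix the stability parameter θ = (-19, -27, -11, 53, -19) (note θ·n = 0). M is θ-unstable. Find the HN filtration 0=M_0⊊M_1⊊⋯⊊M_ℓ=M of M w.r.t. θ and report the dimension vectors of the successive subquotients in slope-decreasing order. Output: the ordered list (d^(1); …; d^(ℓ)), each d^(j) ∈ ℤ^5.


Barcode: M ≅ I[1,2], I[3,3], I[3,5], I[4,5]. HN layers by μ_θ (3 steps, strictly decreasing):
  μ^(1)=17; μ^(2)=-11; μ^(3)=-23

((0, 0, 0, 2, 2); (0, 0, 2, 0, 0); (1, 1, 0, 0, 0))


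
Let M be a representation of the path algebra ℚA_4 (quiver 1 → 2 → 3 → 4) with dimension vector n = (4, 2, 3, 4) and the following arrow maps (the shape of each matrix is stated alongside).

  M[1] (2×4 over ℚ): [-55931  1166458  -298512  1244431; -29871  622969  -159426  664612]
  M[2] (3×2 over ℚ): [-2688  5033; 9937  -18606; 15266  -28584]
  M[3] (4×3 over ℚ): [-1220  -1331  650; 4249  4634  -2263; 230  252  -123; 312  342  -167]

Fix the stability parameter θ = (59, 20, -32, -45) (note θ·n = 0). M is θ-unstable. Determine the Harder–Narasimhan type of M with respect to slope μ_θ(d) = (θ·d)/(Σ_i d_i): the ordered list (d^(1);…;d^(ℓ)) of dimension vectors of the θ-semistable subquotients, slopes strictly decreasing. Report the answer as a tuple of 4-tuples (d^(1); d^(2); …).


Barcode: M ≅ I[1,1]^2, I[1,4]^2, I[3,4], I[4,4]. HN layers by μ_θ (4 steps, strictly decreasing):
  μ^(1)=59; μ^(2)=1/2; μ^(3)=-77/2; μ^(4)=-45

((2, 0, 0, 0); (2, 2, 2, 2); (0, 0, 1, 1); (0, 0, 0, 1))


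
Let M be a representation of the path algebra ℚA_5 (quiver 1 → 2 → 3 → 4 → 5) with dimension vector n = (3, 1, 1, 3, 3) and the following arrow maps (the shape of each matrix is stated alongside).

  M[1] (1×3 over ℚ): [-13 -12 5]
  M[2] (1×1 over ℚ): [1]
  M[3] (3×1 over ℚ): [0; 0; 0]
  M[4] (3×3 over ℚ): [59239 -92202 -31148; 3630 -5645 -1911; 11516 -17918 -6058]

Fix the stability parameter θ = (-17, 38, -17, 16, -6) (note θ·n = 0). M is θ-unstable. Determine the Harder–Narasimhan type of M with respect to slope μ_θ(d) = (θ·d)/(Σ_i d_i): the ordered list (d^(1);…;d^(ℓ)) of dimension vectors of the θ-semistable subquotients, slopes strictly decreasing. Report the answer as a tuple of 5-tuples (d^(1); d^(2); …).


Interval decomposition of M: I[1,1]^2, I[1,3], I[4,4], I[4,5]^2, I[5,5].
HN type (ℓ=5): μ^(1)=16; μ^(2)=21/2; μ^(3)=5; μ^(4)=-6; μ^(5)=-17

((0, 0, 0, 1, 0); (0, 1, 1, 0, 0); (0, 0, 0, 2, 2); (0, 0, 0, 0, 1); (3, 0, 0, 0, 0))


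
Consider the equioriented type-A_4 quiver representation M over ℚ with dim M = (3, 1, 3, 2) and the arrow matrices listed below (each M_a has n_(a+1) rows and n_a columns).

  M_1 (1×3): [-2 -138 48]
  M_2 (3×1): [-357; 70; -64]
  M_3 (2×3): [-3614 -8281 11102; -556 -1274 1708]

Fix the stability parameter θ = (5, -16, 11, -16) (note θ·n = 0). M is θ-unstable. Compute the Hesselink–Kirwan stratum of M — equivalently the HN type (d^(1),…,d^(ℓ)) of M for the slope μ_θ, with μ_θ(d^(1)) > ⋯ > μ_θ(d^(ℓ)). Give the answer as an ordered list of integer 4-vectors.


Interval decomposition of M: I[1,1]^2, I[1,3], I[3,3], I[3,4], I[4,4].
HN type (ℓ=5): μ^(1)=11; μ^(2)=5; μ^(3)=-5/2; μ^(4)=-11/2; μ^(5)=-16

((0, 0, 2, 0); (2, 0, 0, 0); (0, 0, 1, 1); (1, 1, 0, 0); (0, 0, 0, 1))


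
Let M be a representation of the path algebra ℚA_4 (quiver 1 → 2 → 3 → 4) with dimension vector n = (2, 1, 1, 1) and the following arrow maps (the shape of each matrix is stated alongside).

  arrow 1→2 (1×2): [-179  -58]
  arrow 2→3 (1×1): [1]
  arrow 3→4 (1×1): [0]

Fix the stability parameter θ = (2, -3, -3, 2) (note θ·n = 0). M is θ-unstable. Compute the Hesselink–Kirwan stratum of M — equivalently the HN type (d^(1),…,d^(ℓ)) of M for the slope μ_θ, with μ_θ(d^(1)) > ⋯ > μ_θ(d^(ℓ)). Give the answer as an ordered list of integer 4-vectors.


Via rank(M_{q-1}∘⋯∘M_p): M ≅ I[1,1], I[1,3], I[4,4].
μ_θ-semistable layers: μ^(1)=2; μ^(2)=-4/3

((1, 0, 0, 1); (1, 1, 1, 0))


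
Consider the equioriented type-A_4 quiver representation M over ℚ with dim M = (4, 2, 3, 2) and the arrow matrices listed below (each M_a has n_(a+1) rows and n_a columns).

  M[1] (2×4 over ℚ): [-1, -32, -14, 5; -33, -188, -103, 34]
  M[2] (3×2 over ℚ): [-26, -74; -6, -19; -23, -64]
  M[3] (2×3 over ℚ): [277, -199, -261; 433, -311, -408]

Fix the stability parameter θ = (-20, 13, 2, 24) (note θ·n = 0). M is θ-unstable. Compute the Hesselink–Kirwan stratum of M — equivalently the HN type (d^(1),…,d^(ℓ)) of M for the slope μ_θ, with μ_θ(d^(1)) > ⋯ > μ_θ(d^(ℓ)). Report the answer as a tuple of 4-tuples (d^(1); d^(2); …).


Via rank(M_{q-1}∘⋯∘M_p): M ≅ I[1,1]^2, I[1,4]^2, I[3,3].
μ_θ-semistable layers: μ^(1)=24; μ^(2)=15/2; μ^(3)=2; μ^(4)=-20

((0, 0, 0, 2); (0, 2, 2, 0); (0, 0, 1, 0); (4, 0, 0, 0))


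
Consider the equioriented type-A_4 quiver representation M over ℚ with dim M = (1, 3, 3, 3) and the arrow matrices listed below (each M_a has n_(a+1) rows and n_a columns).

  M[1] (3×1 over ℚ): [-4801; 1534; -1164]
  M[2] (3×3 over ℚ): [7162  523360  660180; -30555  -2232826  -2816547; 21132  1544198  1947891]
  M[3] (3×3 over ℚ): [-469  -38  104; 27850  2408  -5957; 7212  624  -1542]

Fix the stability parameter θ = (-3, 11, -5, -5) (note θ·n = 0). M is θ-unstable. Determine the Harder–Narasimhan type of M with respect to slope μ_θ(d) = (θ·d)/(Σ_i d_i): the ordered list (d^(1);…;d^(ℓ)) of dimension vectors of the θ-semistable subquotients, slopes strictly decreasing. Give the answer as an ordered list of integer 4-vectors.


Barcode: M ≅ I[1,3], I[2,2], I[2,4], I[3,4], I[4,4]. HN layers by μ_θ (5 steps, strictly decreasing):
  μ^(1)=11; μ^(2)=3; μ^(3)=1/3; μ^(4)=-3; μ^(5)=-5

((0, 1, 0, 0); (0, 1, 1, 0); (0, 1, 1, 1); (1, 0, 0, 0); (0, 0, 1, 2))


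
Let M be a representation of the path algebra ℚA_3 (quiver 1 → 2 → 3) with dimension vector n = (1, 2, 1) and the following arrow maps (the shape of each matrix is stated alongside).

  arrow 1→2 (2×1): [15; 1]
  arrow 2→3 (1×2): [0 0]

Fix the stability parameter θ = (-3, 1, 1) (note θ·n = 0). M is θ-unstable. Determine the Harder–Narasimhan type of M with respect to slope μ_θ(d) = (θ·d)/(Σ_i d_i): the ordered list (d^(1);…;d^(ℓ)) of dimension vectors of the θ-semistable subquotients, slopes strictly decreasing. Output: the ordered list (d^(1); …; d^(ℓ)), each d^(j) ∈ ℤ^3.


Barcode: M ≅ I[1,2], I[2,2], I[3,3]. HN layers by μ_θ (2 steps, strictly decreasing):
  μ^(1)=1; μ^(2)=-3

((0, 2, 1); (1, 0, 0))


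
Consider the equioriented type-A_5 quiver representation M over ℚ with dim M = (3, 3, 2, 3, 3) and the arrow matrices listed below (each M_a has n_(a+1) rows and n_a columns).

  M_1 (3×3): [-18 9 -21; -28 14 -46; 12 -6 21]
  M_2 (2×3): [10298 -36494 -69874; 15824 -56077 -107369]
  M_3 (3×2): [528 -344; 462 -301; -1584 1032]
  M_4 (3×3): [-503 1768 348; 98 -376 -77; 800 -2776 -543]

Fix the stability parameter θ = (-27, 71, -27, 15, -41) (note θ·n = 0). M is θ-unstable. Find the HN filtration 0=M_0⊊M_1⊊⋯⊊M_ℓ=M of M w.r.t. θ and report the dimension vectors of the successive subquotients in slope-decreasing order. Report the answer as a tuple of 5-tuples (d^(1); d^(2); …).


Barcode: M ≅ I[1,1], I[1,3], I[1,4], I[2,2], I[4,5]^2, I[5,5]. HN layers by μ_θ (6 steps, strictly decreasing):
  μ^(1)=71; μ^(2)=22; μ^(3)=59/3; μ^(4)=-13; μ^(5)=-27; μ^(6)=-41

((0, 1, 0, 0, 0); (0, 1, 1, 0, 0); (0, 1, 1, 1, 0); (0, 0, 0, 2, 2); (3, 0, 0, 0, 0); (0, 0, 0, 0, 1))


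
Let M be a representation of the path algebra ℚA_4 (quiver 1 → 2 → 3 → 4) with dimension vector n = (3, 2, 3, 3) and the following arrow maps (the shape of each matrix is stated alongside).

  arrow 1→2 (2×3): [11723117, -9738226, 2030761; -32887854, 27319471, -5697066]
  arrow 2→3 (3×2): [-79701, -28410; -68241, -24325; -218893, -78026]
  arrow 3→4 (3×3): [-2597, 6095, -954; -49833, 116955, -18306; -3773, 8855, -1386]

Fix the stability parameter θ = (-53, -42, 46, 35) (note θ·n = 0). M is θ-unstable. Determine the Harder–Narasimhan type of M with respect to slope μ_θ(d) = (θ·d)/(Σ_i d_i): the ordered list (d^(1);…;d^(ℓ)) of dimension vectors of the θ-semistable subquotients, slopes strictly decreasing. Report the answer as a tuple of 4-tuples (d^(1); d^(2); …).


Via rank(M_{q-1}∘⋯∘M_p): M ≅ I[1,1], I[1,3], I[1,4], I[3,3], I[4,4]^2.
μ_θ-semistable layers: μ^(1)=46; μ^(2)=81/2; μ^(3)=35; μ^(4)=-42; μ^(5)=-53

((0, 0, 2, 0); (0, 0, 1, 1); (0, 0, 0, 2); (0, 2, 0, 0); (3, 0, 0, 0))


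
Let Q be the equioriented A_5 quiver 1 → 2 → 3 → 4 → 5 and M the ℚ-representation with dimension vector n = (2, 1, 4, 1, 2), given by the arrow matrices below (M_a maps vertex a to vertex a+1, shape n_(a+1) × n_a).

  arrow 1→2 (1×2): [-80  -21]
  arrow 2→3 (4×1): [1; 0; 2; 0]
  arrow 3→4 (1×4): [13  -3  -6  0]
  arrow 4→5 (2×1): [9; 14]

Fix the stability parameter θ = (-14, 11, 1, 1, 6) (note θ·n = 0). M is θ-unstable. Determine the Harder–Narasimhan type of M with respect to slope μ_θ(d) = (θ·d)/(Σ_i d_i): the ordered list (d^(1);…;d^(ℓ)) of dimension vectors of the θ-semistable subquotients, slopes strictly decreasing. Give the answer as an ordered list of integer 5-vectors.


Interval decomposition of M: I[1,1], I[1,5], I[3,3]^3, I[5,5].
HN type (ℓ=4): μ^(1)=6; μ^(2)=13/3; μ^(3)=1; μ^(4)=-14

((0, 0, 0, 0, 2); (0, 1, 1, 1, 0); (0, 0, 3, 0, 0); (2, 0, 0, 0, 0))


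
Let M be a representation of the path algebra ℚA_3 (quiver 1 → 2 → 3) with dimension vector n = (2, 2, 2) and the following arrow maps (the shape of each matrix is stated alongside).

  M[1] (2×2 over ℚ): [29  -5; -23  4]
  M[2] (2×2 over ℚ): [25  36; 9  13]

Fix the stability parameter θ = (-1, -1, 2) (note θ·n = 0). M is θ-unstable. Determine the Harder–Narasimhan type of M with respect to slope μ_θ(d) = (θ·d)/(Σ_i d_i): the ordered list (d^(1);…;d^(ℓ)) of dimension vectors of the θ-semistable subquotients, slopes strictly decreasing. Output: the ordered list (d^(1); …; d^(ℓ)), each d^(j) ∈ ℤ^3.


Barcode: M ≅ I[1,3]^2. HN layers by μ_θ (2 steps, strictly decreasing):
  μ^(1)=2; μ^(2)=-1

((0, 0, 2); (2, 2, 0))


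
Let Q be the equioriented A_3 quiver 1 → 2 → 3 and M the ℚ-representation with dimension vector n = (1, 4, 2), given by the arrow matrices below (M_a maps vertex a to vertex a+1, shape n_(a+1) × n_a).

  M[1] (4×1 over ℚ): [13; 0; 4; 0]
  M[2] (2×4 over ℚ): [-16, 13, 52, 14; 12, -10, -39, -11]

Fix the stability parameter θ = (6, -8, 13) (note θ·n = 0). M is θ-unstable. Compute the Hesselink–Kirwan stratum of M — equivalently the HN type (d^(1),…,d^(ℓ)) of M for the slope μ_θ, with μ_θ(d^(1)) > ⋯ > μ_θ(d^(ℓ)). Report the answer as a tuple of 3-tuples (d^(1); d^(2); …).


Via rank(M_{q-1}∘⋯∘M_p): M ≅ I[1,2], I[2,2], I[2,3]^2.
μ_θ-semistable layers: μ^(1)=13; μ^(2)=-1; μ^(3)=-8

((0, 0, 2); (1, 1, 0); (0, 3, 0))


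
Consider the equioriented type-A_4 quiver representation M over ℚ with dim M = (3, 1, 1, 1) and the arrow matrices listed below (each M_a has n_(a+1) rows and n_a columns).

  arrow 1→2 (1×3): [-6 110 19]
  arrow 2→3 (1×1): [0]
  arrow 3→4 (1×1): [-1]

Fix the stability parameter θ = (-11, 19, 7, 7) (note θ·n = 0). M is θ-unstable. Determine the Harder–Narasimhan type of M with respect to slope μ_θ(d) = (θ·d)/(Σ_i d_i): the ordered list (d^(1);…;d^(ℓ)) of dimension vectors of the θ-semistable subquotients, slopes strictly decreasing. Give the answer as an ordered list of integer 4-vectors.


Via rank(M_{q-1}∘⋯∘M_p): M ≅ I[1,1]^2, I[1,2], I[3,4].
μ_θ-semistable layers: μ^(1)=19; μ^(2)=7; μ^(3)=-11

((0, 1, 0, 0); (0, 0, 1, 1); (3, 0, 0, 0))


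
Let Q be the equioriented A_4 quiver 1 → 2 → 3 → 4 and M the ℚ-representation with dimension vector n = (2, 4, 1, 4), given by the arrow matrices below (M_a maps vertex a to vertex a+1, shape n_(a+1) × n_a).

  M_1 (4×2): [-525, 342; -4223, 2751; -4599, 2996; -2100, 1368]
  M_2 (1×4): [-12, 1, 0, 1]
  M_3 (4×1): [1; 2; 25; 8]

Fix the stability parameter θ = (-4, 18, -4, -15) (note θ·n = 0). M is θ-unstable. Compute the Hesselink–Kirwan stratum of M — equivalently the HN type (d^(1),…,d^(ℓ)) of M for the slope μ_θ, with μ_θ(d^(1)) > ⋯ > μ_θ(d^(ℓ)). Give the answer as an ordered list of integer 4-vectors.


Barcode: M ≅ I[1,2], I[1,4], I[2,2]^2, I[4,4]^3. HN layers by μ_θ (4 steps, strictly decreasing):
  μ^(1)=18; μ^(2)=-1/3; μ^(3)=-4; μ^(4)=-15

((0, 3, 0, 0); (0, 1, 1, 1); (2, 0, 0, 0); (0, 0, 0, 3))


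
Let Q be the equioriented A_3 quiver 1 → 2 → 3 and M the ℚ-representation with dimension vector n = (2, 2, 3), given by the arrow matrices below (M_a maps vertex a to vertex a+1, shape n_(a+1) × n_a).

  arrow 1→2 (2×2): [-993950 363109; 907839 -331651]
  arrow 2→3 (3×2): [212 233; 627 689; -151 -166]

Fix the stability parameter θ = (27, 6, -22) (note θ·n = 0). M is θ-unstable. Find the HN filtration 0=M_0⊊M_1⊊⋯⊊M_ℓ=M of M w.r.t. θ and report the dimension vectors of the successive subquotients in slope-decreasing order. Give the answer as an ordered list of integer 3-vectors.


Interval decomposition of M: I[1,3]^2, I[3,3].
HN type (ℓ=2): μ^(1)=11/3; μ^(2)=-22

((2, 2, 2); (0, 0, 1))


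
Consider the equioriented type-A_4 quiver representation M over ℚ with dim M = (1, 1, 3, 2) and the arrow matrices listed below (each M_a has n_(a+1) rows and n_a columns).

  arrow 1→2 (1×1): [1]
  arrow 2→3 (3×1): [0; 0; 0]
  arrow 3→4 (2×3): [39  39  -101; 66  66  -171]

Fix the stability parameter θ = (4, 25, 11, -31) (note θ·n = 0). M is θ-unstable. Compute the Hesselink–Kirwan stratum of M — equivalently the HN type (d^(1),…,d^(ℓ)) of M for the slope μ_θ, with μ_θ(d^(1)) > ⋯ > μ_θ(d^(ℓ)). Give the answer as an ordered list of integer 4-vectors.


Via rank(M_{q-1}∘⋯∘M_p): M ≅ I[1,2], I[3,3], I[3,4]^2.
μ_θ-semistable layers: μ^(1)=25; μ^(2)=11; μ^(3)=4; μ^(4)=-10

((0, 1, 0, 0); (0, 0, 1, 0); (1, 0, 0, 0); (0, 0, 2, 2))


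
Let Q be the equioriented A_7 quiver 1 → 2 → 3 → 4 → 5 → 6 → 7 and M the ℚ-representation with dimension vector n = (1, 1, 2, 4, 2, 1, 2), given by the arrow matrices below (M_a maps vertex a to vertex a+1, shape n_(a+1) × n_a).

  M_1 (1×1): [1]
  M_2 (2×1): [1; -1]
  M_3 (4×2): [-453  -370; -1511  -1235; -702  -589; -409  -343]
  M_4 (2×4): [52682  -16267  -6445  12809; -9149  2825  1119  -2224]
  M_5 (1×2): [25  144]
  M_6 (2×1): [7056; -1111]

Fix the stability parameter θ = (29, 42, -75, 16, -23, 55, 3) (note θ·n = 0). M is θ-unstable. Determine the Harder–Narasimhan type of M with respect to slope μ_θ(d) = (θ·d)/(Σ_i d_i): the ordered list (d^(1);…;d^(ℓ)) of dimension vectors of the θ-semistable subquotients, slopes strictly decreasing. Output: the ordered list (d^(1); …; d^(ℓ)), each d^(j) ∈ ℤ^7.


Interval decomposition of M: I[1,7], I[3,4], I[4,4], I[4,5], I[7,7].
HN type (ℓ=6): μ^(1)=29; μ^(2)=16; μ^(3)=3; μ^(4)=-11/5; μ^(5)=-7/2; μ^(6)=-75

((0, 0, 0, 0, 0, 1, 1); (0, 0, 0, 2, 0, 0, 0); (0, 0, 0, 0, 0, 0, 1); (1, 1, 1, 1, 1, 0, 0); (0, 0, 0, 1, 1, 0, 0); (0, 0, 1, 0, 0, 0, 0))


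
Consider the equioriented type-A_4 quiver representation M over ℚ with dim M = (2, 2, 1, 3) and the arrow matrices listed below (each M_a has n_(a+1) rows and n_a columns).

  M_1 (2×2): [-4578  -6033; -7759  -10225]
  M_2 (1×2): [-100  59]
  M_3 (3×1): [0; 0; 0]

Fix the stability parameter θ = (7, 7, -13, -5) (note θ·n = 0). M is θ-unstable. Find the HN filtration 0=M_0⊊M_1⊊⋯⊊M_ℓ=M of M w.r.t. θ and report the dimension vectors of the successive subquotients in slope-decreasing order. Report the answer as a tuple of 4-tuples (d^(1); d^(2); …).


Barcode: M ≅ I[1,2], I[1,3], I[4,4]^3. HN layers by μ_θ (3 steps, strictly decreasing):
  μ^(1)=7; μ^(2)=1/3; μ^(3)=-5

((1, 1, 0, 0); (1, 1, 1, 0); (0, 0, 0, 3))


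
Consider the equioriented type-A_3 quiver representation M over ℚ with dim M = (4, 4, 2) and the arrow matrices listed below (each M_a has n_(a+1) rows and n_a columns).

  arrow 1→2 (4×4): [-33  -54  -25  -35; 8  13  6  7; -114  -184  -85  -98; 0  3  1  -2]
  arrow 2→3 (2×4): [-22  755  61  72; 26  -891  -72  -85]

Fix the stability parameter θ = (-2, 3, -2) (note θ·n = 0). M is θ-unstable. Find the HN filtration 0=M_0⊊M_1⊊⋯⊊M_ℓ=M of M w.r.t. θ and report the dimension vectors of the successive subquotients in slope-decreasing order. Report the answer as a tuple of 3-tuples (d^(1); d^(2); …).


Via rank(M_{q-1}∘⋯∘M_p): M ≅ I[1,2]^2, I[1,3]^2.
μ_θ-semistable layers: μ^(1)=3; μ^(2)=1/2; μ^(3)=-2

((0, 2, 0); (0, 2, 2); (4, 0, 0))


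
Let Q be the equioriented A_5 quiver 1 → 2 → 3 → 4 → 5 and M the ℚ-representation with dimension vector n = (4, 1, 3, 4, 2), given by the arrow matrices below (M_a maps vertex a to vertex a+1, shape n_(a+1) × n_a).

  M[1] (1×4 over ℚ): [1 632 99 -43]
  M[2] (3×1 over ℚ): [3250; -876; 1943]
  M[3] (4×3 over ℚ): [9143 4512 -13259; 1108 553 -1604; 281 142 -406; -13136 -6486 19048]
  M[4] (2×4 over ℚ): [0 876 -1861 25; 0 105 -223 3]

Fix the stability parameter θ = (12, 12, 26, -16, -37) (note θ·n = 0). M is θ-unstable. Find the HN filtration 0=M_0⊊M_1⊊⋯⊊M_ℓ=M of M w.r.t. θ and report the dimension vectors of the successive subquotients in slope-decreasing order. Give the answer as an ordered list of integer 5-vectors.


Via rank(M_{q-1}∘⋯∘M_p): M ≅ I[1,1]^3, I[1,4], I[3,5]^2, I[4,4].
μ_θ-semistable layers: μ^(1)=12; μ^(2)=17/2; μ^(3)=-9; μ^(4)=-16

((3, 0, 0, 0, 0); (1, 1, 1, 1, 0); (0, 0, 2, 2, 2); (0, 0, 0, 1, 0))


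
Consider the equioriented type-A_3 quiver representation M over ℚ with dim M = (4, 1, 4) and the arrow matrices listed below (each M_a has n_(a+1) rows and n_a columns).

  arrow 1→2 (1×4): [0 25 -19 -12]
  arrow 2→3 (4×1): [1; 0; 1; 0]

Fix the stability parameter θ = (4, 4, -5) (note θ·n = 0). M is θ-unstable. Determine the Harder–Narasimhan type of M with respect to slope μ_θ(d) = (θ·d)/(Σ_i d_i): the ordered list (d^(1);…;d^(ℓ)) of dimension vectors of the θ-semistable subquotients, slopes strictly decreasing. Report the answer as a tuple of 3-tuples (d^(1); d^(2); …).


Interval decomposition of M: I[1,1]^3, I[1,3], I[3,3]^3.
HN type (ℓ=3): μ^(1)=4; μ^(2)=1; μ^(3)=-5

((3, 0, 0); (1, 1, 1); (0, 0, 3))


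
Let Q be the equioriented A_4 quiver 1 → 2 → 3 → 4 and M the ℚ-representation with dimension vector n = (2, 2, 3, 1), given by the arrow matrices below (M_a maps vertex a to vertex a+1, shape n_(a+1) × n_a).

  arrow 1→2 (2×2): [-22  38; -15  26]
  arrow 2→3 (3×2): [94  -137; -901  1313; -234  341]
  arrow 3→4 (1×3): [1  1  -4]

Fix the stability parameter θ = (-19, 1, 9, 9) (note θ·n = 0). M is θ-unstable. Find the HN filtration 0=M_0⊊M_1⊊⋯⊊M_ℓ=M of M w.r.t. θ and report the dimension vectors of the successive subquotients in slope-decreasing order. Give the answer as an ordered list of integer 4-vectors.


Via rank(M_{q-1}∘⋯∘M_p): M ≅ I[1,3], I[1,4], I[3,3].
μ_θ-semistable layers: μ^(1)=9; μ^(2)=1; μ^(3)=-19

((0, 0, 3, 1); (0, 2, 0, 0); (2, 0, 0, 0))


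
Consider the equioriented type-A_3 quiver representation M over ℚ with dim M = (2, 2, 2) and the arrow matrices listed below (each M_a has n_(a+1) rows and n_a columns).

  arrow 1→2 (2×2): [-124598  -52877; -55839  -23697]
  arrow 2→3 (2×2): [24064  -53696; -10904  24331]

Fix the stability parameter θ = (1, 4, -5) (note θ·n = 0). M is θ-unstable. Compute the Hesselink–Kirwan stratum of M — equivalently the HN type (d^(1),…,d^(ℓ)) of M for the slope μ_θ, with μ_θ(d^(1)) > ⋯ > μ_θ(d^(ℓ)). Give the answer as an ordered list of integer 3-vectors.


Barcode: M ≅ I[1,2], I[1,3], I[3,3]. HN layers by μ_θ (4 steps, strictly decreasing):
  μ^(1)=4; μ^(2)=1; μ^(3)=0; μ^(4)=-5

((0, 1, 0); (1, 0, 0); (1, 1, 1); (0, 0, 1))


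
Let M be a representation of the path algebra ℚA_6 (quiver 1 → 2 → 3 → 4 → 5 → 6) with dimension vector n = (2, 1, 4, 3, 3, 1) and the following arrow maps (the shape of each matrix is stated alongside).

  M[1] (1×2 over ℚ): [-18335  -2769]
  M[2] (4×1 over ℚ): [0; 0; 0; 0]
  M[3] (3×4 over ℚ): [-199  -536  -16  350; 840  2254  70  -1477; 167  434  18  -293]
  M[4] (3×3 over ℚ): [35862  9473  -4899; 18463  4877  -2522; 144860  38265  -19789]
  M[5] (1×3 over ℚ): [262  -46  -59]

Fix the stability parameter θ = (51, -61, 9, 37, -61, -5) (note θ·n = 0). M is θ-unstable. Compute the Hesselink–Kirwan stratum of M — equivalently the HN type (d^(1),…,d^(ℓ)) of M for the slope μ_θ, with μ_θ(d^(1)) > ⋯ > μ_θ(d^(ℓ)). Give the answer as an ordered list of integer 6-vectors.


Interval decomposition of M: I[1,1], I[1,2], I[3,3]^2, I[3,5], I[3,6], I[4,4], I[5,5].
HN type (ℓ=5): μ^(1)=51; μ^(2)=37; μ^(3)=9; μ^(4)=-5; μ^(5)=-61

((1, 0, 0, 0, 0, 0); (0, 0, 0, 1, 0, 0); (0, 0, 2, 0, 0, 0); (1, 1, 2, 2, 2, 1); (0, 0, 0, 0, 1, 0))


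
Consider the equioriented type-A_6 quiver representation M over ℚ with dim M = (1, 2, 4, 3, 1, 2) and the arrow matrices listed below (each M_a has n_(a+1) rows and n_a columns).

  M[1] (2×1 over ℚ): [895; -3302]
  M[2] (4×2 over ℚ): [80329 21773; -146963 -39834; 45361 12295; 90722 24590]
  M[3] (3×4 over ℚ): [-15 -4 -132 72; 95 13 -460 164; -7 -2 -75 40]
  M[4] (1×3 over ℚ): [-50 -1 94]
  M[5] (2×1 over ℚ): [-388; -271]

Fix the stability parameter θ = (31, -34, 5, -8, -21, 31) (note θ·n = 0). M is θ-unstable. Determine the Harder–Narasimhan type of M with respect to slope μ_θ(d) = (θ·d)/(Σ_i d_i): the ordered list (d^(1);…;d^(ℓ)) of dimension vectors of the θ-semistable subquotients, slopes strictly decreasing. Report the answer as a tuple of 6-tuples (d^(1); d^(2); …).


Barcode: M ≅ I[1,4], I[2,6], I[3,3], I[3,4], I[6,6]. HN layers by μ_θ (5 steps, strictly decreasing):
  μ^(1)=31; μ^(2)=5; μ^(3)=-3/2; μ^(4)=-8; μ^(5)=-34

((0, 0, 0, 0, 0, 2); (0, 0, 1, 0, 0, 0); (1, 1, 2, 2, 0, 0); (0, 0, 1, 1, 1, 0); (0, 1, 0, 0, 0, 0))


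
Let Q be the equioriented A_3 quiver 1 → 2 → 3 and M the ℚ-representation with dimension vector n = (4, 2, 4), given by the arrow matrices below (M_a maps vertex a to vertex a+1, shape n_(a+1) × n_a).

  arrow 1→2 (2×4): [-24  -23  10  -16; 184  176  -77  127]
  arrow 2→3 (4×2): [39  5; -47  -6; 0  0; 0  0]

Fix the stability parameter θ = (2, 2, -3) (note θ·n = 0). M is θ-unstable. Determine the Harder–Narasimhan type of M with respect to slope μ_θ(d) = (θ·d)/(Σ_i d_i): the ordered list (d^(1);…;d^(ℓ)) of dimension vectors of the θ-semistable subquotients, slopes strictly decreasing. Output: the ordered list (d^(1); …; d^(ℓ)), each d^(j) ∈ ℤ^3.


Interval decomposition of M: I[1,1]^2, I[1,3]^2, I[3,3]^2.
HN type (ℓ=3): μ^(1)=2; μ^(2)=1/3; μ^(3)=-3

((2, 0, 0); (2, 2, 2); (0, 0, 2))


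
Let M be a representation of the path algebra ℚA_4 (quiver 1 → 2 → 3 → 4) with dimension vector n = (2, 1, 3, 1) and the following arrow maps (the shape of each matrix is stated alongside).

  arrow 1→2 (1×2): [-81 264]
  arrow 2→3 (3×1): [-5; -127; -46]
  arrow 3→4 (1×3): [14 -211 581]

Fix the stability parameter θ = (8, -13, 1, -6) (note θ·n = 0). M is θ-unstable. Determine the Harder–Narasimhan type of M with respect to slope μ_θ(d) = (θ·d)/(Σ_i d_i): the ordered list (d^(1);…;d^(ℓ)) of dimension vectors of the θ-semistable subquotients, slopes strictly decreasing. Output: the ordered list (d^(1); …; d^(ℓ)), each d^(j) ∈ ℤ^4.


Interval decomposition of M: I[1,1], I[1,4], I[3,3]^2.
HN type (ℓ=3): μ^(1)=8; μ^(2)=1; μ^(3)=-5/2

((1, 0, 0, 0); (0, 0, 2, 0); (1, 1, 1, 1))


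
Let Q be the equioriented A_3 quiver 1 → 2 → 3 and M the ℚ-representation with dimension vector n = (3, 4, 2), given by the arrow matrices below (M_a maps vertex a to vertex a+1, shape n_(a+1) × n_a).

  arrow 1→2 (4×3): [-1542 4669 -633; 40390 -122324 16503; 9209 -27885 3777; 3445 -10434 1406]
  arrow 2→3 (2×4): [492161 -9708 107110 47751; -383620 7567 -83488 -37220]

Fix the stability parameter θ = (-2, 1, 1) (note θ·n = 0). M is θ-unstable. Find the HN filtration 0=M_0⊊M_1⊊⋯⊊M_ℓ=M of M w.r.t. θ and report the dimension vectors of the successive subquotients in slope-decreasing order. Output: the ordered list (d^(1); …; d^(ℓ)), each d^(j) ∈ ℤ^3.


Barcode: M ≅ I[1,2], I[1,3]^2, I[2,2]. HN layers by μ_θ (2 steps, strictly decreasing):
  μ^(1)=1; μ^(2)=-2

((0, 4, 2); (3, 0, 0))


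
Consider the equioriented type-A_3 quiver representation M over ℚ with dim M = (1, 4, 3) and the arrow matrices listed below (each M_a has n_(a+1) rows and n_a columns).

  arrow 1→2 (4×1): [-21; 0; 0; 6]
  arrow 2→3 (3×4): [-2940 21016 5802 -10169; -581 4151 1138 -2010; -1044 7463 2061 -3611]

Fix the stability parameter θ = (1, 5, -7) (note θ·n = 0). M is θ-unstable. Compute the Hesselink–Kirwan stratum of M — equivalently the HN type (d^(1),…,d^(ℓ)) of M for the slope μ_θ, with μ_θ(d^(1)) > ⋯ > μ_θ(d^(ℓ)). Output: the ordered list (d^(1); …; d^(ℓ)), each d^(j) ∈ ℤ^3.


Interval decomposition of M: I[1,3], I[2,2], I[2,3]^2.
HN type (ℓ=3): μ^(1)=5; μ^(2)=-1/3; μ^(3)=-1

((0, 1, 0); (1, 1, 1); (0, 2, 2))


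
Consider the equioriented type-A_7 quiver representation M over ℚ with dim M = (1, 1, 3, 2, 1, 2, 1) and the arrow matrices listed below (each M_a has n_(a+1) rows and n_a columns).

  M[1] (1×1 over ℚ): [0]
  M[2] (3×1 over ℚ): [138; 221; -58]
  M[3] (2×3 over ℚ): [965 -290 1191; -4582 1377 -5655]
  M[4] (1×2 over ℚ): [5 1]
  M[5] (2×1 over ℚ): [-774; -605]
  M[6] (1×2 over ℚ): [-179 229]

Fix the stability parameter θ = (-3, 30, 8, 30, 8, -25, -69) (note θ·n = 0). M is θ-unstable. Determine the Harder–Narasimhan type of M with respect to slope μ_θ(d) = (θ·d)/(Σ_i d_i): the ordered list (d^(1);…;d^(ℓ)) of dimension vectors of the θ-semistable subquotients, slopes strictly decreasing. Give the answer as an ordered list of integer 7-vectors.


Barcode: M ≅ I[1,1], I[2,7], I[3,3], I[3,4], I[6,6]. HN layers by μ_θ (4 steps, strictly decreasing):
  μ^(1)=30; μ^(2)=8; μ^(3)=-3; μ^(4)=-25

((0, 0, 0, 1, 0, 0, 0); (0, 0, 2, 0, 0, 0, 0); (1, 1, 1, 1, 1, 1, 1); (0, 0, 0, 0, 0, 1, 0))


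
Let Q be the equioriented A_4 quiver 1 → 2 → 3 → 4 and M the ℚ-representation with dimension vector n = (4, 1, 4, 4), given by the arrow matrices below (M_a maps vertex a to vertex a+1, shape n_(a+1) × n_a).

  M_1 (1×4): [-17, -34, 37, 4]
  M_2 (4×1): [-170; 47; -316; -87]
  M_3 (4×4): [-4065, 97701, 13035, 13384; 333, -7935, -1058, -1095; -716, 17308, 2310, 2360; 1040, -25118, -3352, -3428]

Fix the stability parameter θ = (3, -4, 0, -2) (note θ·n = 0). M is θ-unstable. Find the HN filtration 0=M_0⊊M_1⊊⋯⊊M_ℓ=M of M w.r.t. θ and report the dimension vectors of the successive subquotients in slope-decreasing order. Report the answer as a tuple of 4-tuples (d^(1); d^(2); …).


Interval decomposition of M: I[1,1]^3, I[1,4], I[3,4]^3.
HN type (ℓ=3): μ^(1)=3; μ^(2)=-3/4; μ^(3)=-1

((3, 0, 0, 0); (1, 1, 1, 1); (0, 0, 3, 3))


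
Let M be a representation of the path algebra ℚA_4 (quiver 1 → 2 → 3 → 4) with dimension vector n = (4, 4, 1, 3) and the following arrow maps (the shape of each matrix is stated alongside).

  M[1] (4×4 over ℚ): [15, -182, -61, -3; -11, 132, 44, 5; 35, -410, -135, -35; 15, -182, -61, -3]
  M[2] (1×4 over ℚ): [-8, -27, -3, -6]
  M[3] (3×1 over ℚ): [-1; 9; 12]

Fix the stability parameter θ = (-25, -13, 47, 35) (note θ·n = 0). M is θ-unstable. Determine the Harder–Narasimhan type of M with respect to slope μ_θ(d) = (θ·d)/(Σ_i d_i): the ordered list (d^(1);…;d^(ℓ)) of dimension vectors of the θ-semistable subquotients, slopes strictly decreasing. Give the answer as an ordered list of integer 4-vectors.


Via rank(M_{q-1}∘⋯∘M_p): M ≅ I[1,1]^2, I[1,2], I[1,4], I[2,2]^2, I[4,4]^2.
μ_θ-semistable layers: μ^(1)=41; μ^(2)=35; μ^(3)=-13; μ^(4)=-25

((0, 0, 1, 1); (0, 0, 0, 2); (0, 4, 0, 0); (4, 0, 0, 0))


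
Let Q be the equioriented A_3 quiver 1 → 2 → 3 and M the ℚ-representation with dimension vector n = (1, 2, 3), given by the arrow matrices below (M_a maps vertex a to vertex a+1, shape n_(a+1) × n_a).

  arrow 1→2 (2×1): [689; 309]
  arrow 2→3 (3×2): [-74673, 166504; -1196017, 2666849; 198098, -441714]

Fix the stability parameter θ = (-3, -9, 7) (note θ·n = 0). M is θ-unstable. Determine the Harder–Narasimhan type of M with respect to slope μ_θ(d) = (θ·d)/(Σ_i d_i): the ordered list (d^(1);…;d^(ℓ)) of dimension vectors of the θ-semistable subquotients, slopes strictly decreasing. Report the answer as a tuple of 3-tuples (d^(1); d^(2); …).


Barcode: M ≅ I[1,3], I[2,3], I[3,3]. HN layers by μ_θ (3 steps, strictly decreasing):
  μ^(1)=7; μ^(2)=-6; μ^(3)=-9

((0, 0, 3); (1, 1, 0); (0, 1, 0))


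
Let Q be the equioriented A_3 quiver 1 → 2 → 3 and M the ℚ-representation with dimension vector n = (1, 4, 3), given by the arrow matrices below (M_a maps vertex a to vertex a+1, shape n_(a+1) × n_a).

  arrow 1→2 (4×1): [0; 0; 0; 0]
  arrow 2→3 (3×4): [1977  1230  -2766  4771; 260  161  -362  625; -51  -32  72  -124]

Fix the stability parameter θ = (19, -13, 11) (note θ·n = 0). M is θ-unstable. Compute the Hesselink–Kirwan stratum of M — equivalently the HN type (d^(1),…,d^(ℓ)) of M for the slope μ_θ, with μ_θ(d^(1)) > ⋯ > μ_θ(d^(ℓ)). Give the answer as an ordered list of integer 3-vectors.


Interval decomposition of M: I[1,1], I[2,2], I[2,3]^3.
HN type (ℓ=3): μ^(1)=19; μ^(2)=11; μ^(3)=-13

((1, 0, 0); (0, 0, 3); (0, 4, 0))


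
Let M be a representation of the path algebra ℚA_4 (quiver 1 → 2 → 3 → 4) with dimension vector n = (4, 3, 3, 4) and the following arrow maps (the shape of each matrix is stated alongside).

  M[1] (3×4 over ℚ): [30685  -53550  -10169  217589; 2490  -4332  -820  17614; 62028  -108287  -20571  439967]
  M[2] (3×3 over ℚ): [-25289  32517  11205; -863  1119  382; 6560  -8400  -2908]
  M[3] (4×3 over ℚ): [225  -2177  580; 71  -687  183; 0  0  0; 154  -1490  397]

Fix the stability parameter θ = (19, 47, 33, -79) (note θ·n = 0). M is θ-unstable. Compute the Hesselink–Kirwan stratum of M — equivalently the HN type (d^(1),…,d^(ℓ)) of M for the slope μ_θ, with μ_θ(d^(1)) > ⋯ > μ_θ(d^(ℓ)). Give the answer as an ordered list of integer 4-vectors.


Via rank(M_{q-1}∘⋯∘M_p): M ≅ I[1,1], I[1,2], I[1,3], I[1,4], I[3,4], I[4,4]^2.
μ_θ-semistable layers: μ^(1)=47; μ^(2)=40; μ^(3)=19; μ^(4)=5; μ^(5)=-23; μ^(6)=-79

((0, 1, 0, 0); (0, 1, 1, 0); (3, 0, 0, 0); (1, 1, 1, 1); (0, 0, 1, 1); (0, 0, 0, 2))


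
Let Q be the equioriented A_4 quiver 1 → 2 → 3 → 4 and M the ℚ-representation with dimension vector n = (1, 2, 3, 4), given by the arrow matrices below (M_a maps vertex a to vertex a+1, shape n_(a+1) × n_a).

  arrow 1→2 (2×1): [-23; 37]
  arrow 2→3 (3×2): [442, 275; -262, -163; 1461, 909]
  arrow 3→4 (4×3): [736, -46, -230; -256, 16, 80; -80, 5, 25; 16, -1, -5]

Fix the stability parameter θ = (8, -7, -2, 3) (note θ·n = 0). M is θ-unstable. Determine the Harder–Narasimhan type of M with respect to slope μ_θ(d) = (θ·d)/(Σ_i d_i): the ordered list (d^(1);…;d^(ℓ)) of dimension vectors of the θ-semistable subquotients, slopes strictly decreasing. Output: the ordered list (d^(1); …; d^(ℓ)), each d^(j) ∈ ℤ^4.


Barcode: M ≅ I[1,4], I[2,3], I[3,3], I[4,4]^3. HN layers by μ_θ (4 steps, strictly decreasing):
  μ^(1)=3; μ^(2)=-1/3; μ^(3)=-2; μ^(4)=-7

((0, 0, 0, 4); (1, 1, 1, 0); (0, 0, 2, 0); (0, 1, 0, 0))


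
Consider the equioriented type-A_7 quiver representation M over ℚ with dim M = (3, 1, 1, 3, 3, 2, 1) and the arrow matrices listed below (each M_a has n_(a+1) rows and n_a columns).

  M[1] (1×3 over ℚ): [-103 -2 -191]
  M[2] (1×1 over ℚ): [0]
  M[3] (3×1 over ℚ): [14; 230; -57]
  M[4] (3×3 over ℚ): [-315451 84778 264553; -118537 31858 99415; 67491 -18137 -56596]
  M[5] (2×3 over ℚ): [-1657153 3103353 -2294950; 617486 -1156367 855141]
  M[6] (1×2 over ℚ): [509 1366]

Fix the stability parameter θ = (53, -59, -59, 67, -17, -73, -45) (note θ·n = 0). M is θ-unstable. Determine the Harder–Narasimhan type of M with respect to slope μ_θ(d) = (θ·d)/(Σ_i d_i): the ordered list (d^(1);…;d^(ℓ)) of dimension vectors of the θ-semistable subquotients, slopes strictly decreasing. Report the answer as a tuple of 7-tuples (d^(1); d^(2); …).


Barcode: M ≅ I[1,1]^2, I[1,2], I[3,7], I[4,4], I[4,5], I[5,6]. HN layers by μ_θ (7 steps, strictly decreasing):
  μ^(1)=67; μ^(2)=53; μ^(3)=25; μ^(4)=-3; μ^(5)=-17; μ^(6)=-45; μ^(7)=-59

((0, 0, 0, 1, 0, 0, 0); (2, 0, 0, 0, 0, 0, 0); (0, 0, 0, 1, 1, 0, 0); (1, 1, 0, 0, 0, 0, 0); (0, 0, 0, 1, 1, 1, 1); (0, 0, 0, 0, 1, 1, 0); (0, 0, 1, 0, 0, 0, 0))
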